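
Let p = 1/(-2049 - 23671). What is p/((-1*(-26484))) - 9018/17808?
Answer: -127974528551/252713506080 ≈ -0.50640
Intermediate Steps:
p = -1/25720 (p = 1/(-25720) = -1/25720 ≈ -3.8880e-5)
p/((-1*(-26484))) - 9018/17808 = -1/(25720*((-1*(-26484)))) - 9018/17808 = -1/25720/26484 - 9018*1/17808 = -1/25720*1/26484 - 1503/2968 = -1/681168480 - 1503/2968 = -127974528551/252713506080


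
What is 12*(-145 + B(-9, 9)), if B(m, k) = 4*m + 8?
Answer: -2076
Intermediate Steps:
B(m, k) = 8 + 4*m
12*(-145 + B(-9, 9)) = 12*(-145 + (8 + 4*(-9))) = 12*(-145 + (8 - 36)) = 12*(-145 - 28) = 12*(-173) = -2076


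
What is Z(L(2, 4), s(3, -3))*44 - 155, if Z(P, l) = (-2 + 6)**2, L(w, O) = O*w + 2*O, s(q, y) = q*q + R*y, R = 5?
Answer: 549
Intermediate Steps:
s(q, y) = q**2 + 5*y (s(q, y) = q*q + 5*y = q**2 + 5*y)
L(w, O) = 2*O + O*w
Z(P, l) = 16 (Z(P, l) = 4**2 = 16)
Z(L(2, 4), s(3, -3))*44 - 155 = 16*44 - 155 = 704 - 155 = 549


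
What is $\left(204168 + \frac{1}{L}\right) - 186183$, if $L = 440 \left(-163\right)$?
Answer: $\frac{1289884199}{71720} \approx 17985.0$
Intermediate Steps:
$L = -71720$
$\left(204168 + \frac{1}{L}\right) - 186183 = \left(204168 + \frac{1}{-71720}\right) - 186183 = \left(204168 - \frac{1}{71720}\right) - 186183 = \frac{14642928959}{71720} - 186183 = \frac{1289884199}{71720}$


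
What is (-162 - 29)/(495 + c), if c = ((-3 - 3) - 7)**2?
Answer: -191/664 ≈ -0.28765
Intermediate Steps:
c = 169 (c = (-6 - 7)**2 = (-13)**2 = 169)
(-162 - 29)/(495 + c) = (-162 - 29)/(495 + 169) = -191/664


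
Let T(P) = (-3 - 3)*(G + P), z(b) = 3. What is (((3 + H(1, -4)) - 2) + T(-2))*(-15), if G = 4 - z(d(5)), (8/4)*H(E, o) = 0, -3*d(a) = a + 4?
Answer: -105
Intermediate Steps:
d(a) = -4/3 - a/3 (d(a) = -(a + 4)/3 = -(4 + a)/3 = -4/3 - a/3)
H(E, o) = 0 (H(E, o) = (½)*0 = 0)
G = 1 (G = 4 - 1*3 = 4 - 3 = 1)
T(P) = -6 - 6*P (T(P) = (-3 - 3)*(1 + P) = -6*(1 + P) = -6 - 6*P)
(((3 + H(1, -4)) - 2) + T(-2))*(-15) = (((3 + 0) - 2) + (-6 - 6*(-2)))*(-15) = ((3 - 2) + (-6 + 12))*(-15) = (1 + 6)*(-15) = 7*(-15) = -105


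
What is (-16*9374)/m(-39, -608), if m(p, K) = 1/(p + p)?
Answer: 11698752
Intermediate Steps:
m(p, K) = 1/(2*p)
(-16*9374)/m(-39, -608) = (-16*9374)/(((1/2)/(-39))) = -149984/((1/2)*(-1/39)) = -149984/(-1/78) = -149984*(-78) = 11698752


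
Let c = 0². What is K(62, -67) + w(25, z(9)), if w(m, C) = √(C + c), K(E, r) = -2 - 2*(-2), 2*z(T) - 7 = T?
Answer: 2 + 2*√2 ≈ 4.8284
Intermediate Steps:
z(T) = 7/2 + T/2
K(E, r) = 2 (K(E, r) = -2 + 4 = 2)
c = 0
w(m, C) = √C (w(m, C) = √(C + 0) = √C)
K(62, -67) + w(25, z(9)) = 2 + √(7/2 + (½)*9) = 2 + √(7/2 + 9/2) = 2 + √8 = 2 + 2*√2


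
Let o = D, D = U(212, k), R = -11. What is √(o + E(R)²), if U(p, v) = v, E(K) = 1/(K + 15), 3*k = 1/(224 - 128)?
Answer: √38/24 ≈ 0.25685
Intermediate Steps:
k = 1/288 (k = 1/(3*(224 - 128)) = (⅓)/96 = (⅓)*(1/96) = 1/288 ≈ 0.0034722)
E(K) = 1/(15 + K)
D = 1/288 ≈ 0.0034722
o = 1/288 ≈ 0.0034722
√(o + E(R)²) = √(1/288 + (1/(15 - 11))²) = √(1/288 + (1/4)²) = √(1/288 + (¼)²) = √(1/288 + 1/16) = √(19/288) = √38/24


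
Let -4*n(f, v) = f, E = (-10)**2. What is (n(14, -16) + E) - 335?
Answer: -477/2 ≈ -238.50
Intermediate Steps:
E = 100
n(f, v) = -f/4
(n(14, -16) + E) - 335 = (-1/4*14 + 100) - 335 = (-7/2 + 100) - 335 = 193/2 - 335 = -477/2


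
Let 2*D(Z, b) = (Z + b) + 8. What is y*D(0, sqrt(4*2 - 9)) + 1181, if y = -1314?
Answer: -4075 - 657*I ≈ -4075.0 - 657.0*I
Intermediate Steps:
D(Z, b) = 4 + Z/2 + b/2 (D(Z, b) = ((Z + b) + 8)/2 = (8 + Z + b)/2 = 4 + Z/2 + b/2)
y*D(0, sqrt(4*2 - 9)) + 1181 = -1314*(4 + (1/2)*0 + sqrt(4*2 - 9)/2) + 1181 = -1314*(4 + 0 + sqrt(8 - 9)/2) + 1181 = -1314*(4 + 0 + sqrt(-1)/2) + 1181 = -1314*(4 + 0 + I/2) + 1181 = -1314*(4 + I/2) + 1181 = (-5256 - 657*I) + 1181 = -4075 - 657*I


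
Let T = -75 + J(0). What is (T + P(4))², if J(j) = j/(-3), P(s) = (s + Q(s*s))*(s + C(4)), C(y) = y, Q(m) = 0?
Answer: 1849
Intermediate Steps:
P(s) = s*(4 + s) (P(s) = (s + 0)*(s + 4) = s*(4 + s))
J(j) = -j/3 (J(j) = j*(-⅓) = -j/3)
T = -75 (T = -75 - ⅓*0 = -75 + 0 = -75)
(T + P(4))² = (-75 + 4*(4 + 4))² = (-75 + 4*8)² = (-75 + 32)² = (-43)² = 1849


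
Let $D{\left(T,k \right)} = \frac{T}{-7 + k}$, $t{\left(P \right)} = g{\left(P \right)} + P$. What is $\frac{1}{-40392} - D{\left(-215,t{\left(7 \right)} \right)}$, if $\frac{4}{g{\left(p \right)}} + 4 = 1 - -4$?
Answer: $\frac{2171069}{40392} \approx 53.75$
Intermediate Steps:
$g{\left(p \right)} = 4$ ($g{\left(p \right)} = \frac{4}{-4 + \left(1 - -4\right)} = \frac{4}{-4 + \left(1 + 4\right)} = \frac{4}{-4 + 5} = \frac{4}{1} = 4 \cdot 1 = 4$)
$t{\left(P \right)} = 4 + P$
$\frac{1}{-40392} - D{\left(-215,t{\left(7 \right)} \right)} = \frac{1}{-40392} - - \frac{215}{-7 + \left(4 + 7\right)} = - \frac{1}{40392} - - \frac{215}{-7 + 11} = - \frac{1}{40392} - - \frac{215}{4} = - \frac{1}{40392} + \frac{215}{4} = \frac{2171069}{40392}$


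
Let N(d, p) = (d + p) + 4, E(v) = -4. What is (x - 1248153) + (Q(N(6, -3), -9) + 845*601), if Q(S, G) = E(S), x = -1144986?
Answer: -1885298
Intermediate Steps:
N(d, p) = 4 + d + p
Q(S, G) = -4
(x - 1248153) + (Q(N(6, -3), -9) + 845*601) = (-1144986 - 1248153) + (-4 + 845*601) = -2393139 + (-4 + 507845) = -2393139 + 507841 = -1885298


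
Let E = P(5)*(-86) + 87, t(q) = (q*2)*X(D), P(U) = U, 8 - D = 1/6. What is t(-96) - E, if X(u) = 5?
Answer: -617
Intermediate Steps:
D = 47/6 (D = 8 - 1/6 = 47/6 ≈ 7.8333)
t(q) = 10*q (t(q) = (q*2)*5 = (2*q)*5 = 10*q)
E = -343 (E = 5*(-86) + 87 = -430 + 87 = -343)
t(-96) - E = 10*(-96) - 1*(-343) = -960 + 343 = -617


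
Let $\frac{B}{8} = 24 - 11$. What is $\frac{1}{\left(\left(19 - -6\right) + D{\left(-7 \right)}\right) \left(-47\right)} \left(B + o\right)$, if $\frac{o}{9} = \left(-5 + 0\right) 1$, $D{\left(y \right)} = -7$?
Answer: $- \frac{59}{846} \approx -0.06974$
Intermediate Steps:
$B = 104$ ($B = 8 \left(24 - 11\right) = 8 \cdot 13 = 104$)
$o = -45$ ($o = 9 \left(-5 + 0\right) 1 = 9 \left(\left(-5\right) 1\right) = 9 \left(-5\right) = -45$)
$\frac{1}{\left(\left(19 - -6\right) + D{\left(-7 \right)}\right) \left(-47\right)} \left(B + o\right) = \frac{1}{\left(\left(19 - -6\right) - 7\right) \left(-47\right)} \left(104 - 45\right) = \frac{1}{\left(19 + 6\right) - 7} \left(- \frac{1}{47}\right) 59 = \frac{1}{25 - 7} \left(- \frac{1}{47}\right) 59 = \frac{1}{18} \left(- \frac{1}{47}\right) 59 = \left(- \frac{1}{846}\right) 59 = - \frac{59}{846}$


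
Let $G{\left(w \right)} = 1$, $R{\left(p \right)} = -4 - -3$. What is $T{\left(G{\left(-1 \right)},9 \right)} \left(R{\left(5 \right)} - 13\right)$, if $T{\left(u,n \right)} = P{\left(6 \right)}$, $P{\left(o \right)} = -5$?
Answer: $70$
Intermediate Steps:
$R{\left(p \right)} = -1$ ($R{\left(p \right)} = -4 + 3 = -1$)
$T{\left(u,n \right)} = -5$
$T{\left(G{\left(-1 \right)},9 \right)} \left(R{\left(5 \right)} - 13\right) = - 5 \left(-1 - 13\right) = \left(-5\right) \left(-14\right) = 70$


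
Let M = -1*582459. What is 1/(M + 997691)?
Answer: 1/415232 ≈ 2.4083e-6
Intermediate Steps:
M = -582459
1/(M + 997691) = 1/(-582459 + 997691) = 1/415232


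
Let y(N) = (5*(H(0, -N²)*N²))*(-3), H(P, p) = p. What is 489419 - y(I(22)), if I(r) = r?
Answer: -3024421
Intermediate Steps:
y(N) = 15*N⁴ (y(N) = (5*((-N²)*N²))*(-3) = (5*(-N⁴))*(-3) = -5*N⁴*(-3) = 15*N⁴)
489419 - y(I(22)) = 489419 - 15*22⁴ = 489419 - 15*234256 = 489419 - 1*3513840 = 489419 - 3513840 = -3024421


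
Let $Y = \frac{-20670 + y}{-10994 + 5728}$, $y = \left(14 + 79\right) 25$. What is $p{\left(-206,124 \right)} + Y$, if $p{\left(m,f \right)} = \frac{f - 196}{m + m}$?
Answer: $\frac{1984323}{542398} \approx 3.6584$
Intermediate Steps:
$y = 2325$ ($y = 93 \cdot 25 = 2325$)
$Y = \frac{18345}{5266}$ ($Y = \frac{-20670 + 2325}{-10994 + 5728} = - \frac{18345}{-5266} = \left(-18345\right) \left(- \frac{1}{5266}\right) = \frac{18345}{5266} \approx 3.4837$)
$p{\left(m,f \right)} = \frac{-196 + f}{2 m}$
$p{\left(-206,124 \right)} + Y = \frac{-196 + 124}{2 \left(-206\right)} + \frac{18345}{5266} = \frac{1}{2} \left(- \frac{1}{206}\right) \left(-72\right) + \frac{18345}{5266} = \frac{18}{103} + \frac{18345}{5266} = \frac{1984323}{542398}$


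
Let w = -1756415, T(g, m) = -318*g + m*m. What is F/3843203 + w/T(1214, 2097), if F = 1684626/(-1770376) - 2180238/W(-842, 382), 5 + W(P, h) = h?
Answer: -322915943137078740655/734959600798789776228 ≈ -0.43937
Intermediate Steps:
W(P, h) = -5 + h
T(g, m) = m² - 318*g (T(g, m) = -318*g + m² = m² - 318*g)
F = -1930238066745/333715876 (F = 1684626/(-1770376) - 2180238/(-5 + 382) = 1684626*(-1/1770376) - 2180238/377 = -842313/885188 - 2180238*1/377 = -842313/885188 - 2180238/377 = -1930238066745/333715876 ≈ -5784.1)
F/3843203 + w/T(1214, 2097) = -1930238066745/333715876/3843203 - 1756415/(2097² - 318*1214) = -1930238066745/333715876*1/3843203 - 1756415/(4397409 - 386052) = -1930238066745/1282537855790828 - 1756415/4011357 = -322915943137078740655/734959600798789776228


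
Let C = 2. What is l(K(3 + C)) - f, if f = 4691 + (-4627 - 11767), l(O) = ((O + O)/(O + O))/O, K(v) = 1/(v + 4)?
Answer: 11712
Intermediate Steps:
K(v) = 1/(4 + v)
l(O) = 1/O (l(O) = ((2*O)/((2*O)))/O = ((2*O)*(1/(2*O)))/O = 1/O)
f = -11703 (f = 4691 - 16394 = -11703)
l(K(3 + C)) - f = 1/(1/(4 + (3 + 2))) - 1*(-11703) = 1/(1/(4 + 5)) + 11703 = 1/(1/9) + 11703 = 1/(⅑) + 11703 = 9 + 11703 = 11712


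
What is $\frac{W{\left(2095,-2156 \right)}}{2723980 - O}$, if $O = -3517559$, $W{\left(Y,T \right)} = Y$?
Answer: $\frac{2095}{6241539} \approx 0.00033565$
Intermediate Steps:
$\frac{W{\left(2095,-2156 \right)}}{2723980 - O} = \frac{2095}{2723980 - -3517559} = \frac{2095}{2723980 + 3517559} = \frac{2095}{6241539}$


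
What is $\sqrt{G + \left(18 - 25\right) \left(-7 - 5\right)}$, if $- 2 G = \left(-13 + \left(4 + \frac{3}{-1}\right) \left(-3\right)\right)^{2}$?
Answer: $2 i \sqrt{11} \approx 6.6332 i$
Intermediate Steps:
$G = -128$ ($G = - \frac{\left(-13 + \left(4 + \frac{3}{-1}\right) \left(-3\right)\right)^{2}}{2} = - \frac{\left(-13 + \left(4 + 3 \left(-1\right)\right) \left(-3\right)\right)^{2}}{2} = - \frac{\left(-13 + \left(4 - 3\right) \left(-3\right)\right)^{2}}{2} = - \frac{\left(-13 + 1 \left(-3\right)\right)^{2}}{2} = - \frac{\left(-13 - 3\right)^{2}}{2} = - \frac{\left(-16\right)^{2}}{2} = \left(- \frac{1}{2}\right) 256 = -128$)
$\sqrt{G + \left(18 - 25\right) \left(-7 - 5\right)} = \sqrt{-128 + \left(18 - 25\right) \left(-7 - 5\right)} = \sqrt{-128 - 7 \left(-7 - 5\right)} = \sqrt{-128 - -84} = \sqrt{-128 + 84} = \sqrt{-44} = 2 i \sqrt{11}$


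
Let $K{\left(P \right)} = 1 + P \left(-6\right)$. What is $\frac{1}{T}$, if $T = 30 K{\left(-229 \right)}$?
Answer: $\frac{1}{41250} \approx 2.4242 \cdot 10^{-5}$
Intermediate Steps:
$K{\left(P \right)} = 1 - 6 P$
$T = 41250$ ($T = 30 \left(1 - -1374\right) = 30 \left(1 + 1374\right) = 30 \cdot 1375 = 41250$)
$\frac{1}{T} = \frac{1}{41250}$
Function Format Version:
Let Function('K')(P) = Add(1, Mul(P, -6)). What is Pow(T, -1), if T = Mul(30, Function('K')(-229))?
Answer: Rational(1, 41250) ≈ 2.4242e-5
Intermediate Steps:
Function('K')(P) = Add(1, Mul(-6, P))
T = 41250 (T = Mul(30, Add(1, Mul(-6, -229))) = Mul(30, Add(1, 1374)) = Mul(30, 1375) = 41250)
Pow(T, -1) = Pow(41250, -1) = Rational(1, 41250)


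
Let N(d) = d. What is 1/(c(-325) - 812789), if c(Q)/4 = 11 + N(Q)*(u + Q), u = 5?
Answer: -1/396745 ≈ -2.5205e-6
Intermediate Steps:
c(Q) = 44 + 4*Q*(5 + Q) (c(Q) = 4*(11 + Q*(5 + Q)) = 44 + 4*Q*(5 + Q))
1/(c(-325) - 812789) = 1/((44 + 4*(-325)² + 20*(-325)) - 812789) = 1/((44 + 4*105625 - 6500) - 812789) = 1/((44 + 422500 - 6500) - 812789) = 1/(416044 - 812789) = 1/(-396745) = -1/396745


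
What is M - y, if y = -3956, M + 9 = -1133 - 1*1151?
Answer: 1663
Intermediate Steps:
M = -2293 (M = -9 + (-1133 - 1*1151) = -9 + (-1133 - 1151) = -9 - 2284 = -2293)
M - y = -2293 - 1*(-3956) = -2293 + 3956 = 1663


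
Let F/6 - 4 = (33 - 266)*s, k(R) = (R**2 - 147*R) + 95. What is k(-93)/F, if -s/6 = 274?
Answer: 22415/2298336 ≈ 0.0097527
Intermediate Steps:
s = -1644 (s = -6*274 = -1644)
k(R) = 95 + R**2 - 147*R
F = 2298336 (F = 24 + 6*((33 - 266)*(-1644)) = 24 + 6*(-233*(-1644)) = 24 + 6*383052 = 24 + 2298312 = 2298336)
k(-93)/F = (95 + (-93)**2 - 147*(-93))/2298336 = (95 + 8649 + 13671)*(1/2298336) = 22415*(1/2298336) = 22415/2298336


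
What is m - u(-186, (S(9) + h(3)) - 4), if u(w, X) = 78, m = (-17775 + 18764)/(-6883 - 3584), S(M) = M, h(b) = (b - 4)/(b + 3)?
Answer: -817415/10467 ≈ -78.094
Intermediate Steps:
h(b) = (-4 + b)/(3 + b)
m = -989/10467 (m = 989/(-10467) = 989*(-1/10467) = -989/10467 ≈ -0.094487)
m - u(-186, (S(9) + h(3)) - 4) = -989/10467 - 1*78 = -989/10467 - 78 = -817415/10467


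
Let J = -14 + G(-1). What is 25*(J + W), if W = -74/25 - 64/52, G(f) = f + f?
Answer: -6562/13 ≈ -504.77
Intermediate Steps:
G(f) = 2*f
J = -16 (J = -14 + 2*(-1) = -14 - 2 = -16)
W = -1362/325 (W = -74*1/25 - 64*1/52 = -74/25 - 16/13 = -1362/325 ≈ -4.1908)
25*(J + W) = 25*(-16 - 1362/325) = 25*(-6562/325) = -6562/13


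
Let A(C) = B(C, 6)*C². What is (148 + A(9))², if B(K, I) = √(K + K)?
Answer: 140002 + 71928*√2 ≈ 2.4172e+5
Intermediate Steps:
B(K, I) = √2*√K (B(K, I) = √(2*K) = √2*√K)
A(C) = √2*C^(5/2) (A(C) = (√2*√C)*C² = √2*C^(5/2))
(148 + A(9))² = (148 + √2*9^(5/2))² = (148 + √2*243)² = (148 + 243*√2)²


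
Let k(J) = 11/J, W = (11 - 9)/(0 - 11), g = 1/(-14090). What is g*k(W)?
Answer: 121/28180 ≈ 0.0042938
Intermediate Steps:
g = -1/14090 ≈ -7.0972e-5
W = -2/11 (W = 2/(-11) = 2*(-1/11) = -2/11 ≈ -0.18182)
g*k(W) = -11/(14090*(-2/11)) = -11*(-11)/(14090*2) = -1/14090*(-121/2) = 121/28180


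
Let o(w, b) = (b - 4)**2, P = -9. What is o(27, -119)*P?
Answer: -136161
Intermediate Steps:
o(w, b) = (-4 + b)**2
o(27, -119)*P = (-4 - 119)**2*(-9) = (-123)**2*(-9) = 15129*(-9) = -136161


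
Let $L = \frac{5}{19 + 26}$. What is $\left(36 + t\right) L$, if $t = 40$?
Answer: $\frac{76}{9} \approx 8.4444$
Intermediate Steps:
$L = \frac{1}{9}$ ($L = \frac{5}{45} = 5 \cdot \frac{1}{45} = \frac{1}{9} \approx 0.11111$)
$\left(36 + t\right) L = \left(36 + 40\right) \frac{1}{9} = 76 \cdot \frac{1}{9} = \frac{76}{9}$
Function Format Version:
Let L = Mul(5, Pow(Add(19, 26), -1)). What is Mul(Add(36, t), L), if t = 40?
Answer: Rational(76, 9) ≈ 8.4444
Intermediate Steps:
L = Rational(1, 9) (L = Mul(5, Pow(45, -1)) = Mul(5, Rational(1, 45)) = Rational(1, 9) ≈ 0.11111)
Mul(Add(36, t), L) = Mul(Add(36, 40), Rational(1, 9)) = Mul(76, Rational(1, 9)) = Rational(76, 9)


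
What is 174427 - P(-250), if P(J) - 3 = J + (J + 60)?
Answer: 174864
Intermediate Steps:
P(J) = 63 + 2*J (P(J) = 3 + (J + (J + 60)) = 3 + (J + (60 + J)) = 3 + (60 + 2*J) = 63 + 2*J)
174427 - P(-250) = 174427 - (63 + 2*(-250)) = 174427 - (63 - 500) = 174427 - 1*(-437) = 174427 + 437 = 174864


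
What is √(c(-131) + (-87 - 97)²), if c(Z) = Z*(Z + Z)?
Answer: √68178 ≈ 261.11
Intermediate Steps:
c(Z) = 2*Z² (c(Z) = Z*(2*Z) = 2*Z²)
√(c(-131) + (-87 - 97)²) = √(2*(-131)² + (-87 - 97)²) = √(2*17161 + (-184)²) = √(34322 + 33856) = √68178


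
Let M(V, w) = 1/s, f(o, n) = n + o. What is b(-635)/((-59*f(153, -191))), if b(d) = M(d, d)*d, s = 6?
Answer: -635/13452 ≈ -0.047205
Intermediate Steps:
M(V, w) = ⅙ (M(V, w) = 1/6 = ⅙)
b(d) = d/6
b(-635)/((-59*f(153, -191))) = ((⅙)*(-635))/((-59*(-191 + 153))) = -635/(6*((-59*(-38)))) = -635/6/2242 = -635/6*1/2242 = -635/13452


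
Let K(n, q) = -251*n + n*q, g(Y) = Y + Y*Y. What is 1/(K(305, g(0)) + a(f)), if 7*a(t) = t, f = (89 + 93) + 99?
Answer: -7/535604 ≈ -1.3069e-5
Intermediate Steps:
f = 281 (f = 182 + 99 = 281)
a(t) = t/7
g(Y) = Y + Y²
1/(K(305, g(0)) + a(f)) = 1/(305*(-251 + 0*(1 + 0)) + (⅐)*281) = 1/(305*(-251 + 0*1) + 281/7) = 1/(305*(-251 + 0) + 281/7) = 1/(305*(-251) + 281/7) = 1/(-76555 + 281/7) = 1/(-535604/7) = -7/535604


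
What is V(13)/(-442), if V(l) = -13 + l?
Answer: 0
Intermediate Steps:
V(13)/(-442) = (-13 + 13)/(-442) = 0*(-1/442) = 0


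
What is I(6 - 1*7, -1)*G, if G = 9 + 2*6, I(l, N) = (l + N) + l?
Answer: -63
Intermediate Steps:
I(l, N) = N + 2*l (I(l, N) = (N + l) + l = N + 2*l)
G = 21 (G = 9 + 12 = 21)
I(6 - 1*7, -1)*G = (-1 + 2*(6 - 1*7))*21 = (-1 + 2*(6 - 7))*21 = (-1 + 2*(-1))*21 = (-1 - 2)*21 = -3*21 = -63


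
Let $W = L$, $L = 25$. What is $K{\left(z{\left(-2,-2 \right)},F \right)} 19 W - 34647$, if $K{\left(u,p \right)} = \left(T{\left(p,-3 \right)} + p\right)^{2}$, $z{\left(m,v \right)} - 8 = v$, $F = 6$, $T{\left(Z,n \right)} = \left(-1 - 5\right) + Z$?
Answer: $-17547$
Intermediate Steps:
$T{\left(Z,n \right)} = -6 + Z$
$z{\left(m,v \right)} = 8 + v$
$W = 25$
$K{\left(u,p \right)} = \left(-6 + 2 p\right)^{2}$ ($K{\left(u,p \right)} = \left(\left(-6 + p\right) + p\right)^{2} = \left(-6 + 2 p\right)^{2}$)
$K{\left(z{\left(-2,-2 \right)},F \right)} 19 W - 34647 = 4 \left(-3 + 6\right)^{2} \cdot 19 \cdot 25 - 34647 = 4 \cdot 3^{2} \cdot 19 \cdot 25 - 34647 = 4 \cdot 9 \cdot 19 \cdot 25 - 34647 = 36 \cdot 19 \cdot 25 - 34647 = 684 \cdot 25 - 34647 = 17100 - 34647 = -17547$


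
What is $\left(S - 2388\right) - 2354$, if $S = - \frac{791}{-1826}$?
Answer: $- \frac{8658101}{1826} \approx -4741.6$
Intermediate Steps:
$S = \frac{791}{1826}$ ($S = \left(-791\right) \left(- \frac{1}{1826}\right) = \frac{791}{1826} \approx 0.43319$)
$\left(S - 2388\right) - 2354 = \left(\frac{791}{1826} - 2388\right) - 2354 = - \frac{4359697}{1826} - 2354 = - \frac{8658101}{1826}$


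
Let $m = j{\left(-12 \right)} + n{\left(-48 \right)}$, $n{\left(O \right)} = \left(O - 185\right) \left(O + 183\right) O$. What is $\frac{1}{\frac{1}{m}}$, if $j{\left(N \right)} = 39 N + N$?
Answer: $1509360$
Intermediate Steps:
$j{\left(N \right)} = 40 N$
$n{\left(O \right)} = O \left(-185 + O\right) \left(183 + O\right)$ ($n{\left(O \right)} = \left(-185 + O\right) \left(183 + O\right) O = O \left(-185 + O\right) \left(183 + O\right)$)
$m = 1509360$ ($m = 40 \left(-12\right) - 48 \left(-33855 + \left(-48\right)^{2} - -96\right) = -480 - 48 \left(-33855 + 2304 + 96\right) = -480 - -1509840 = -480 + 1509840 = 1509360$)
$\frac{1}{\frac{1}{m}} = \frac{1}{\frac{1}{1509360}} = 1509360$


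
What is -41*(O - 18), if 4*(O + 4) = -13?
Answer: 4141/4 ≈ 1035.3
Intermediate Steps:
O = -29/4 (O = -4 + (1/4)*(-13) = -4 - 13/4 = -29/4 ≈ -7.2500)
-41*(O - 18) = -41*(-29/4 - 18) = -41*(-101/4) = 4141/4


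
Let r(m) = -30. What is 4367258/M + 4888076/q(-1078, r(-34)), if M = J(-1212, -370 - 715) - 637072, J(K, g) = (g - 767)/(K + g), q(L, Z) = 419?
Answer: 3574387577158569/306572355454 ≈ 11659.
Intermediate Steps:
J(K, g) = (-767 + g)/(K + g)
M = -1463352532/2297 (M = (-767 + (-370 - 715))/(-1212 + (-370 - 715)) - 637072 = (-767 - 1085)/(-1212 - 1085) - 637072 = -1852/(-2297) - 637072 = -1/2297*(-1852) - 637072 = 1852/2297 - 637072 = -1463352532/2297 ≈ -6.3707e+5)
4367258/M + 4888076/q(-1078, r(-34)) = 4367258/(-1463352532/2297) + 4888076/419 = 4367258*(-2297/1463352532) + 4888076*(1/419) = -5015795813/731676266 + 4888076/419 = 3574387577158569/306572355454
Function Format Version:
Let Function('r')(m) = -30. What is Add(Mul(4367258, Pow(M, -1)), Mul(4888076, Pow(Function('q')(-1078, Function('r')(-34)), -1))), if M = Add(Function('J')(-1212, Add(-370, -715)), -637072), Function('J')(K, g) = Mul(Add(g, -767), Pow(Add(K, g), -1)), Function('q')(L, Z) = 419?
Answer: Rational(3574387577158569, 306572355454) ≈ 11659.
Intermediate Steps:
Function('J')(K, g) = Mul(Pow(Add(K, g), -1), Add(-767, g)) (Function('J')(K, g) = Mul(Add(-767, g), Pow(Add(K, g), -1)) = Mul(Pow(Add(K, g), -1), Add(-767, g)))
M = Rational(-1463352532, 2297) (M = Add(Mul(Pow(Add(-1212, Add(-370, -715)), -1), Add(-767, Add(-370, -715))), -637072) = Add(Mul(Pow(Add(-1212, -1085), -1), Add(-767, -1085)), -637072) = Add(Mul(Pow(-2297, -1), -1852), -637072) = Add(Mul(Rational(-1, 2297), -1852), -637072) = Add(Rational(1852, 2297), -637072) = Rational(-1463352532, 2297) ≈ -6.3707e+5)
Add(Mul(4367258, Pow(M, -1)), Mul(4888076, Pow(Function('q')(-1078, Function('r')(-34)), -1))) = Add(Mul(4367258, Pow(Rational(-1463352532, 2297), -1)), Mul(4888076, Pow(419, -1))) = Add(Mul(4367258, Rational(-2297, 1463352532)), Mul(4888076, Rational(1, 419))) = Add(Rational(-5015795813, 731676266), Rational(4888076, 419)) = Rational(3574387577158569, 306572355454)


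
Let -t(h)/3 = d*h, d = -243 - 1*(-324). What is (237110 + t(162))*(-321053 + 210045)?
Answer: -21951165952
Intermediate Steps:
d = 81 (d = -243 + 324 = 81)
t(h) = -243*h
(237110 + t(162))*(-321053 + 210045) = (237110 - 243*162)*(-321053 + 210045) = (237110 - 39366)*(-111008) = 197744*(-111008) = -21951165952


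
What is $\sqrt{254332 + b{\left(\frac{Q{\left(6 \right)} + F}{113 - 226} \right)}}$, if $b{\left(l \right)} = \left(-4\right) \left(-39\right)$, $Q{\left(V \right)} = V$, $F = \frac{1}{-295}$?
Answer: $2 \sqrt{63622} \approx 504.47$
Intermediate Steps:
$F = - \frac{1}{295} \approx -0.0033898$
$b{\left(l \right)} = 156$
$\sqrt{254332 + b{\left(\frac{Q{\left(6 \right)} + F}{113 - 226} \right)}} = \sqrt{254332 + 156} = \sqrt{254488} = 2 \sqrt{63622}$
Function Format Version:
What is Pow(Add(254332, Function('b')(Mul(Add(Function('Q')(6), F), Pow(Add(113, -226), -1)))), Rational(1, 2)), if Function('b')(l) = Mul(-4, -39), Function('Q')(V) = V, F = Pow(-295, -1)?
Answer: Mul(2, Pow(63622, Rational(1, 2))) ≈ 504.47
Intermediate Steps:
F = Rational(-1, 295) ≈ -0.0033898
Function('b')(l) = 156
Pow(Add(254332, Function('b')(Mul(Add(Function('Q')(6), F), Pow(Add(113, -226), -1)))), Rational(1, 2)) = Pow(Add(254332, 156), Rational(1, 2)) = Pow(254488, Rational(1, 2)) = Mul(2, Pow(63622, Rational(1, 2)))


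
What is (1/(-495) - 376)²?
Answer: 34641026641/245025 ≈ 1.4138e+5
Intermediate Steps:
(1/(-495) - 376)² = (-1/495 - 376)² = (-186121/495)² = 34641026641/245025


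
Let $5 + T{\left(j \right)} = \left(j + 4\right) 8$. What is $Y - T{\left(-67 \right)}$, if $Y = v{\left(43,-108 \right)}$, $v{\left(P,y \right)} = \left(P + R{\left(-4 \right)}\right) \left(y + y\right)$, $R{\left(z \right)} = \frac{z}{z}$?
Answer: $-8995$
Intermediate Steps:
$R{\left(z \right)} = 1$
$T{\left(j \right)} = 27 + 8 j$ ($T{\left(j \right)} = -5 + \left(j + 4\right) 8 = -5 + \left(4 + j\right) 8 = -5 + \left(32 + 8 j\right) = 27 + 8 j$)
$v{\left(P,y \right)} = 2 y \left(1 + P\right)$ ($v{\left(P,y \right)} = \left(P + 1\right) \left(y + y\right) = \left(1 + P\right) 2 y = 2 y \left(1 + P\right)$)
$Y = -9504$ ($Y = 2 \left(-108\right) \left(1 + 43\right) = 2 \left(-108\right) 44 = -9504$)
$Y - T{\left(-67 \right)} = -9504 - \left(27 + 8 \left(-67\right)\right) = -9504 - \left(27 - 536\right) = -9504 - -509 = -9504 + 509 = -8995$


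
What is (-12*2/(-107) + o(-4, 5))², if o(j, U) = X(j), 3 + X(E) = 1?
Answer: 36100/11449 ≈ 3.1531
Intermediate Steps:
X(E) = -2 (X(E) = -3 + 1 = -2)
o(j, U) = -2
(-12*2/(-107) + o(-4, 5))² = (-12*2/(-107) - 2)² = (-24*(-1/107) - 2)² = (24/107 - 2)² = (-190/107)² = 36100/11449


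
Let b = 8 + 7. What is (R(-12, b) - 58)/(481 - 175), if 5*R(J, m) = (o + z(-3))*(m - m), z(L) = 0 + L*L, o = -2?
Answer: -29/153 ≈ -0.18954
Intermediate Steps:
b = 15
z(L) = L² (z(L) = 0 + L² = L²)
R(J, m) = 0 (R(J, m) = ((-2 + (-3)²)*(m - m))/5 = ((-2 + 9)*0)/5 = (7*0)/5 = (⅕)*0 = 0)
(R(-12, b) - 58)/(481 - 175) = (0 - 58)/(481 - 175) = -58/306 = -58*1/306 = -29/153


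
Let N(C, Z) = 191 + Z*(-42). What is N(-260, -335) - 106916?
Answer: -92655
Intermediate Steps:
N(C, Z) = 191 - 42*Z
N(-260, -335) - 106916 = (191 - 42*(-335)) - 106916 = (191 + 14070) - 106916 = 14261 - 106916 = -92655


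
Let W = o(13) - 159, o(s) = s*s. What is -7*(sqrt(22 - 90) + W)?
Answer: -70 - 14*I*sqrt(17) ≈ -70.0 - 57.723*I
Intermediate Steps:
o(s) = s**2
W = 10 (W = 13**2 - 159 = 169 - 159 = 10)
-7*(sqrt(22 - 90) + W) = -7*(sqrt(22 - 90) + 10) = -7*(sqrt(-68) + 10) = -7*(2*I*sqrt(17) + 10) = -7*(10 + 2*I*sqrt(17)) = -70 - 14*I*sqrt(17)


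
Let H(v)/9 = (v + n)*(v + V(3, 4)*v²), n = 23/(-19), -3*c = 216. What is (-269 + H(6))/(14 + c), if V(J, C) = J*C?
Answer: -353611/1102 ≈ -320.88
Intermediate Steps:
c = -72 (c = -⅓*216 = -72)
V(J, C) = C*J
n = -23/19 (n = 23*(-1/19) = -23/19 ≈ -1.2105)
H(v) = 9*(-23/19 + v)*(v + 12*v²) (H(v) = 9*((v - 23/19)*(v + (4*3)*v²)) = 9*((-23/19 + v)*(v + 12*v²)) = 9*(-23/19 + v)*(v + 12*v²))
(-269 + H(6))/(14 + c) = (-269 + (9/19)*6*(-23 - 257*6 + 228*6²))/(14 - 72) = (-269 + (9/19)*6*(-23 - 1542 + 228*36))/(-58) = (-269 + (9/19)*6*(-23 - 1542 + 8208))*(-1/58) = (-269 + (9/19)*6*6643)*(-1/58) = (-269 + 358722/19)*(-1/58) = (353611/19)*(-1/58) = -353611/1102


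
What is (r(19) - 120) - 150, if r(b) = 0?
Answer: -270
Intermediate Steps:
(r(19) - 120) - 150 = (0 - 120) - 150 = -120 - 150 = -270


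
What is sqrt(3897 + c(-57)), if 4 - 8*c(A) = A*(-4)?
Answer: sqrt(3869) ≈ 62.201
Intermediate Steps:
c(A) = 1/2 + A/2 (c(A) = 1/2 - A*(-4)/8 = 1/2 - (-1)*A/2 = 1/2 + A/2)
sqrt(3897 + c(-57)) = sqrt(3897 + (1/2 + (1/2)*(-57))) = sqrt(3897 + (1/2 - 57/2)) = sqrt(3897 - 28) = sqrt(3869)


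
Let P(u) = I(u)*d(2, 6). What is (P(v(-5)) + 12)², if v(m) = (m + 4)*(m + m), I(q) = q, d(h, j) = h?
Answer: 1024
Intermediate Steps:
v(m) = 2*m*(4 + m) (v(m) = (4 + m)*(2*m) = 2*m*(4 + m))
P(u) = 2*u (P(u) = u*2 = 2*u)
(P(v(-5)) + 12)² = (2*(2*(-5)*(4 - 5)) + 12)² = (2*(2*(-5)*(-1)) + 12)² = (2*10 + 12)² = (20 + 12)² = 32² = 1024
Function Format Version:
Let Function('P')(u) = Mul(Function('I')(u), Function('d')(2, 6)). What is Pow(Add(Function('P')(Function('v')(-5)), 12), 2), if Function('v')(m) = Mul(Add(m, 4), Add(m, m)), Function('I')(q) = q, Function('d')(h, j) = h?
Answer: 1024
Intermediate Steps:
Function('v')(m) = Mul(2, m, Add(4, m)) (Function('v')(m) = Mul(Add(4, m), Mul(2, m)) = Mul(2, m, Add(4, m)))
Function('P')(u) = Mul(2, u) (Function('P')(u) = Mul(u, 2) = Mul(2, u))
Pow(Add(Function('P')(Function('v')(-5)), 12), 2) = Pow(Add(Mul(2, Mul(2, -5, Add(4, -5))), 12), 2) = Pow(Add(Mul(2, Mul(2, -5, -1)), 12), 2) = Pow(Add(Mul(2, 10), 12), 2) = Pow(Add(20, 12), 2) = Pow(32, 2) = 1024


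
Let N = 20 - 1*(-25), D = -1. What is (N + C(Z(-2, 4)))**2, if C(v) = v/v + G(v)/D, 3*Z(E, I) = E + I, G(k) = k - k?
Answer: 2116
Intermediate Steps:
G(k) = 0
Z(E, I) = E/3 + I/3 (Z(E, I) = (E + I)/3 = E/3 + I/3)
N = 45 (N = 20 + 25 = 45)
C(v) = 1 (C(v) = v/v + 0/(-1) = 1 + 0*(-1) = 1 + 0 = 1)
(N + C(Z(-2, 4)))**2 = (45 + 1)**2 = 46**2 = 2116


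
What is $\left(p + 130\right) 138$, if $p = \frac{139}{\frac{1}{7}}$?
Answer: $152214$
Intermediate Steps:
$p = 973$ ($p = 139 \frac{1}{\frac{1}{7}} = 139 \cdot 7 = 973$)
$\left(p + 130\right) 138 = \left(973 + 130\right) 138 = 1103 \cdot 138 = 152214$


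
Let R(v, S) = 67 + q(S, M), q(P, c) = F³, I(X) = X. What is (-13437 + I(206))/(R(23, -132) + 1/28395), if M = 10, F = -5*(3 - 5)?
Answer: -375694245/30297466 ≈ -12.400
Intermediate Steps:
F = 10 (F = -5*(-2) = 10)
q(P, c) = 1000 (q(P, c) = 10³ = 1000)
R(v, S) = 1067 (R(v, S) = 67 + 1000 = 1067)
(-13437 + I(206))/(R(23, -132) + 1/28395) = (-13437 + 206)/(1067 + 1/28395) = -13231/(1067 + 1/28395) = -13231/30297466/28395 = -13231*28395/30297466 = -375694245/30297466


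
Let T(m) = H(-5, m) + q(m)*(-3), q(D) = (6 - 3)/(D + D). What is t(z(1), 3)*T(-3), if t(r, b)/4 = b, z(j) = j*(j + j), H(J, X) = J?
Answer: -42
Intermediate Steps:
q(D) = 3/(2*D) (q(D) = 3/((2*D)) = 3*(1/(2*D)) = 3/(2*D))
T(m) = -5 - 9/(2*m) (T(m) = -5 + (3/(2*m))*(-3) = -5 - 9/(2*m))
z(j) = 2*j² (z(j) = j*(2*j) = 2*j²)
t(r, b) = 4*b
t(z(1), 3)*T(-3) = (4*3)*(-5 - 9/2/(-3)) = 12*(-5 - 9/2*(-⅓)) = 12*(-5 + 3/2) = 12*(-7/2) = -42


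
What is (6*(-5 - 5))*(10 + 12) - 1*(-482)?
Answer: -838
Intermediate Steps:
(6*(-5 - 5))*(10 + 12) - 1*(-482) = (6*(-10))*22 + 482 = -60*22 + 482 = -1320 + 482 = -838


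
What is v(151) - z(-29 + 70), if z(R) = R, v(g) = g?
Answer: 110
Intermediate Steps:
v(151) - z(-29 + 70) = 151 - (-29 + 70) = 151 - 1*41 = 151 - 41 = 110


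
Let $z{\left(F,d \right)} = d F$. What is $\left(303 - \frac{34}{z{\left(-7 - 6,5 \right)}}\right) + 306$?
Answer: $\frac{39619}{65} \approx 609.52$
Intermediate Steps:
$z{\left(F,d \right)} = F d$
$\left(303 - \frac{34}{z{\left(-7 - 6,5 \right)}}\right) + 306 = \left(303 - \frac{34}{\left(-7 - 6\right) 5}\right) + 306 = \left(303 - \frac{34}{\left(-13\right) 5}\right) + 306 = \left(303 - \frac{34}{-65}\right) + 306 = \left(303 - - \frac{34}{65}\right) + 306 = \left(303 + \frac{34}{65}\right) + 306 = \frac{19729}{65} + 306 = \frac{39619}{65}$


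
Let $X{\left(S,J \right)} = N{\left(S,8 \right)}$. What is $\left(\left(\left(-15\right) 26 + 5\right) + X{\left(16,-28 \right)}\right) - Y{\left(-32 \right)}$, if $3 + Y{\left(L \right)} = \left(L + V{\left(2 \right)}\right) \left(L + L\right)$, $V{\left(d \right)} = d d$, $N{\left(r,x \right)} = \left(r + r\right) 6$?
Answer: $-1982$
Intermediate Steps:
$N{\left(r,x \right)} = 12 r$ ($N{\left(r,x \right)} = 2 r 6 = 12 r$)
$X{\left(S,J \right)} = 12 S$
$V{\left(d \right)} = d^{2}$
$Y{\left(L \right)} = -3 + 2 L \left(4 + L\right)$ ($Y{\left(L \right)} = -3 + \left(L + 2^{2}\right) \left(L + L\right) = -3 + \left(L + 4\right) 2 L = -3 + \left(4 + L\right) 2 L = -3 + 2 L \left(4 + L\right)$)
$\left(\left(\left(-15\right) 26 + 5\right) + X{\left(16,-28 \right)}\right) - Y{\left(-32 \right)} = \left(\left(\left(-15\right) 26 + 5\right) + 12 \cdot 16\right) - \left(-3 + 2 \left(-32\right)^{2} + 8 \left(-32\right)\right) = \left(\left(-390 + 5\right) + 192\right) - \left(-3 + 2 \cdot 1024 - 256\right) = \left(-385 + 192\right) - \left(-3 + 2048 - 256\right) = -193 - 1789 = -1982$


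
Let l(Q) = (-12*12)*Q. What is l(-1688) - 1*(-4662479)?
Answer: 4905551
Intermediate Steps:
l(Q) = -144*Q
l(-1688) - 1*(-4662479) = -144*(-1688) - 1*(-4662479) = 243072 + 4662479 = 4905551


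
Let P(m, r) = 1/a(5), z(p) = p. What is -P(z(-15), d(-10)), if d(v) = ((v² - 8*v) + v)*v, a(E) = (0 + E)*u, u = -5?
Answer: 1/25 ≈ 0.040000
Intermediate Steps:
a(E) = -5*E (a(E) = (0 + E)*(-5) = E*(-5) = -5*E)
d(v) = v*(v² - 7*v) (d(v) = (v² - 7*v)*v = v*(v² - 7*v))
P(m, r) = -1/25 (P(m, r) = 1/(-5*5) = 1/(-25) = -1/25)
-P(z(-15), d(-10)) = -1*(-1/25) = 1/25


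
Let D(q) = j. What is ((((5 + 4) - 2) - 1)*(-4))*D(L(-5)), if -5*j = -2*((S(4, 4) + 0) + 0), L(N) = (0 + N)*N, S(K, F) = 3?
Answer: -144/5 ≈ -28.800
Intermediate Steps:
L(N) = N² (L(N) = N*N = N²)
j = 6/5 (j = -(-2)*((3 + 0) + 0)/5 = -(-2)*(3 + 0)/5 = -(-2)*3/5 = -⅕*(-6) = 6/5 ≈ 1.2000)
D(q) = 6/5
((((5 + 4) - 2) - 1)*(-4))*D(L(-5)) = ((((5 + 4) - 2) - 1)*(-4))*(6/5) = (((9 - 2) - 1)*(-4))*(6/5) = ((7 - 1)*(-4))*(6/5) = (6*(-4))*(6/5) = -24*6/5 = -144/5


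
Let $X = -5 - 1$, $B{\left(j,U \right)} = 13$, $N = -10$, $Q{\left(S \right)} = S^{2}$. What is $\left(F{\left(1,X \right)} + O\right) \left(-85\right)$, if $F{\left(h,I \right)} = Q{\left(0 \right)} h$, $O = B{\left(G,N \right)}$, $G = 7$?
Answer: $-1105$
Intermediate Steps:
$O = 13$
$X = -6$ ($X = -5 - 1 = -6$)
$F{\left(h,I \right)} = 0$ ($F{\left(h,I \right)} = 0^{2} h = 0 h = 0$)
$\left(F{\left(1,X \right)} + O\right) \left(-85\right) = \left(0 + 13\right) \left(-85\right) = 13 \left(-85\right) = -1105$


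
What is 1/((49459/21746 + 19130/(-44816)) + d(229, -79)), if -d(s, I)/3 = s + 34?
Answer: -243642184/191783544785 ≈ -0.0012704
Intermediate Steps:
d(s, I) = -102 - 3*s (d(s, I) = -3*(s + 34) = -3*(34 + s) = -102 - 3*s)
1/((49459/21746 + 19130/(-44816)) + d(229, -79)) = 1/((49459/21746 + 19130/(-44816)) + (-102 - 3*229)) = 1/((49459*(1/21746) + 19130*(-1/44816)) + (-102 - 687)) = 1/((49459/21746 - 9565/22408) - 789) = 1/(450138391/243642184 - 789) = 1/(-191783544785/243642184) = -243642184/191783544785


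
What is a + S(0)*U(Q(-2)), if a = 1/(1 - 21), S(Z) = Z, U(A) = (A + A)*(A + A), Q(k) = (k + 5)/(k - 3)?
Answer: -1/20 ≈ -0.050000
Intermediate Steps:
Q(k) = (5 + k)/(-3 + k)
U(A) = 4*A² (U(A) = (2*A)*(2*A) = 4*A²)
a = -1/20 (a = 1/(-20) = -1/20 ≈ -0.050000)
a + S(0)*U(Q(-2)) = -1/20 + 0*(4*((5 - 2)/(-3 - 2))²) = -1/20 + 0*(4*(3/(-5))²) = -1/20 + 0*(4*(-⅕*3)²) = -1/20 + 0*(4*(-⅗)²) = -1/20 + 0*(4*(9/25)) = -1/20 + 0*(36/25) = -1/20 + 0 = -1/20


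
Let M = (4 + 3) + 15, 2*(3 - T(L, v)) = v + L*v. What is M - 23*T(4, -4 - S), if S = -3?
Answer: -209/2 ≈ -104.50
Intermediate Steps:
T(L, v) = 3 - v/2 - L*v/2 (T(L, v) = 3 - (v + L*v)/2 = 3 + (-v/2 - L*v/2) = 3 - v/2 - L*v/2)
M = 22 (M = 7 + 15 = 22)
M - 23*T(4, -4 - S) = 22 - 23*(3 - (-4 - 1*(-3))/2 - 1/2*4*(-4 - 1*(-3))) = 22 - 23*(3 - (-4 + 3)/2 - 1/2*4*(-4 + 3)) = 22 - 23*(3 - 1/2*(-1) - 1/2*4*(-1)) = 22 - 23*(3 + 1/2 + 2) = 22 - 23*11/2 = 22 - 253/2 = -209/2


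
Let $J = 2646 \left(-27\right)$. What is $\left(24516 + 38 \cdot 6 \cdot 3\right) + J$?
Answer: $-46242$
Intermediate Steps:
$J = -71442$
$\left(24516 + 38 \cdot 6 \cdot 3\right) + J = \left(24516 + 38 \cdot 6 \cdot 3\right) - 71442 = \left(24516 + 228 \cdot 3\right) - 71442 = \left(24516 + 684\right) - 71442 = 25200 - 71442 = -46242$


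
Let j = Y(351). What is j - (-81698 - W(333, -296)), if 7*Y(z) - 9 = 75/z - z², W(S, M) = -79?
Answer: 52432522/819 ≈ 64020.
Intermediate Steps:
Y(z) = 9/7 - z²/7 + 75/(7*z) (Y(z) = 9/7 + (75/z - z²)/7 = 9/7 + (-z² + 75/z)/7 = 9/7 + (-z²/7 + 75/(7*z)) = 9/7 - z²/7 + 75/(7*z))
j = -14413439/819 (j = (⅐)*(75 - 1*351*(-9 + 351²))/351 = (⅐)*(1/351)*(75 - 1*351*(-9 + 123201)) = (⅐)*(1/351)*(75 - 1*351*123192) = (⅐)*(1/351)*(75 - 43240392) = (⅐)*(1/351)*(-43240317) = -14413439/819 ≈ -17599.)
j - (-81698 - W(333, -296)) = -14413439/819 - (-81698 - 1*(-79)) = -14413439/819 - (-81698 + 79) = -14413439/819 - 1*(-81619) = -14413439/819 + 81619 = 52432522/819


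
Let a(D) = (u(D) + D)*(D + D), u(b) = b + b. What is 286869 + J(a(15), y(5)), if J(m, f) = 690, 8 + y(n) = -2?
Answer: 287559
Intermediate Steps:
u(b) = 2*b
a(D) = 6*D² (a(D) = (2*D + D)*(D + D) = (3*D)*(2*D) = 6*D²)
y(n) = -10 (y(n) = -8 - 2 = -10)
286869 + J(a(15), y(5)) = 286869 + 690 = 287559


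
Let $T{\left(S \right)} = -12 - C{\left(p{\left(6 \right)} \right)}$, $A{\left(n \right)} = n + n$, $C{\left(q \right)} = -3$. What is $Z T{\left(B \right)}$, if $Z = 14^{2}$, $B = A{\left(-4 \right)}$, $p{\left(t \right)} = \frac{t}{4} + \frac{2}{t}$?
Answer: $-1764$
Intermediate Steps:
$p{\left(t \right)} = \frac{2}{t} + \frac{t}{4}$ ($p{\left(t \right)} = t \frac{1}{4} + \frac{2}{t} = \frac{t}{4} + \frac{2}{t} = \frac{2}{t} + \frac{t}{4}$)
$A{\left(n \right)} = 2 n$
$B = -8$ ($B = 2 \left(-4\right) = -8$)
$T{\left(S \right)} = -9$ ($T{\left(S \right)} = -12 - -3 = -12 + 3 = -9$)
$Z = 196$
$Z T{\left(B \right)} = 196 \left(-9\right) = -1764$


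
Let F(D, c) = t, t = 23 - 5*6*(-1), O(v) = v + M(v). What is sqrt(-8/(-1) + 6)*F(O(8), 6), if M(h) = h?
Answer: 53*sqrt(14) ≈ 198.31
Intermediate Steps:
O(v) = 2*v (O(v) = v + v = 2*v)
t = 53 (t = 23 - 30*(-1) = 23 + 30 = 53)
F(D, c) = 53
sqrt(-8/(-1) + 6)*F(O(8), 6) = sqrt(-8/(-1) + 6)*53 = sqrt(-8*(-1) + 6)*53 = sqrt(8 + 6)*53 = sqrt(14)*53 = 53*sqrt(14)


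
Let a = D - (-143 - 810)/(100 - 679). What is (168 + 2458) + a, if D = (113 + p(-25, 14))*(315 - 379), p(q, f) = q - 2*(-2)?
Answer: -1889651/579 ≈ -3263.6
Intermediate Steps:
p(q, f) = 4 + q (p(q, f) = q + 4 = 4 + q)
D = -5888 (D = (113 + (4 - 25))*(315 - 379) = (113 - 21)*(-64) = 92*(-64) = -5888)
a = -3410105/579 (a = -5888 - (-143 - 810)/(100 - 679) = -5888 - (-953)/(-579) = -5888 - (-953)*(-1)/579 = -5888 - 1*953/579 = -5888 - 953/579 = -3410105/579 ≈ -5889.6)
(168 + 2458) + a = (168 + 2458) - 3410105/579 = 2626 - 3410105/579 = -1889651/579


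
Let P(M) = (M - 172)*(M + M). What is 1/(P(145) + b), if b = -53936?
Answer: -1/61766 ≈ -1.6190e-5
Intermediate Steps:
P(M) = 2*M*(-172 + M) (P(M) = (-172 + M)*(2*M) = 2*M*(-172 + M))
1/(P(145) + b) = 1/(2*145*(-172 + 145) - 53936) = 1/(2*145*(-27) - 53936) = 1/(-7830 - 53936) = 1/(-61766) = -1/61766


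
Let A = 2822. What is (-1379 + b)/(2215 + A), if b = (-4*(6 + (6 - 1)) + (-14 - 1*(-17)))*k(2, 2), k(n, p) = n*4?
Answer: -569/1679 ≈ -0.33889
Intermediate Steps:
k(n, p) = 4*n
b = -328 (b = (-4*(6 + (6 - 1)) + (-14 - 1*(-17)))*(4*2) = (-4*(6 + 5) + (-14 + 17))*8 = (-4*11 + 3)*8 = (-44 + 3)*8 = -41*8 = -328)
(-1379 + b)/(2215 + A) = (-1379 - 328)/(2215 + 2822) = -1707/5037 = -1707*1/5037 = -569/1679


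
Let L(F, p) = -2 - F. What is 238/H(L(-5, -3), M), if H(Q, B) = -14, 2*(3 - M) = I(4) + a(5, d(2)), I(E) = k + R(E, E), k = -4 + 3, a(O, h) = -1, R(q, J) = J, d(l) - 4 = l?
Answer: -17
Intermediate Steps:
d(l) = 4 + l
k = -1
I(E) = -1 + E
M = 2 (M = 3 - ((-1 + 4) - 1)/2 = 3 - (3 - 1)/2 = 3 - ½*2 = 3 - 1 = 2)
238/H(L(-5, -3), M) = 238/(-14) = 238*(-1/14) = -17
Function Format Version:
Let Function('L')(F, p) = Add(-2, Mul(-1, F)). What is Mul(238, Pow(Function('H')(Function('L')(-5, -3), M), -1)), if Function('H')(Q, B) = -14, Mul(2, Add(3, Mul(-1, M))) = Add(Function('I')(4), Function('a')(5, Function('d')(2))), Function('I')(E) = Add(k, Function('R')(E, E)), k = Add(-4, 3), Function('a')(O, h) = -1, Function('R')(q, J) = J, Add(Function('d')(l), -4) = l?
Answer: -17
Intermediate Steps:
Function('d')(l) = Add(4, l)
k = -1
Function('I')(E) = Add(-1, E)
M = 2 (M = Add(3, Mul(Rational(-1, 2), Add(Add(-1, 4), -1))) = Add(3, Mul(Rational(-1, 2), Add(3, -1))) = Add(3, Mul(Rational(-1, 2), 2)) = Add(3, -1) = 2)
Mul(238, Pow(Function('H')(Function('L')(-5, -3), M), -1)) = Mul(238, Pow(-14, -1)) = Mul(238, Rational(-1, 14)) = -17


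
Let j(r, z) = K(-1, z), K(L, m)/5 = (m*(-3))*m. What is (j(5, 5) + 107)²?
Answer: 71824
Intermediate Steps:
K(L, m) = -15*m² (K(L, m) = 5*((m*(-3))*m) = 5*((-3*m)*m) = 5*(-3*m²) = -15*m²)
j(r, z) = -15*z²
(j(5, 5) + 107)² = (-15*5² + 107)² = (-15*25 + 107)² = (-375 + 107)² = (-268)² = 71824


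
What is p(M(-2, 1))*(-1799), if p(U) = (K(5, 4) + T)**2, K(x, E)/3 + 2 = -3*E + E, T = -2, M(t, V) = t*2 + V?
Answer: -1842176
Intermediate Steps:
M(t, V) = V + 2*t (M(t, V) = 2*t + V = V + 2*t)
K(x, E) = -6 - 6*E (K(x, E) = -6 + 3*(-3*E + E) = -6 + 3*(-2*E) = -6 - 6*E)
p(U) = 1024 (p(U) = ((-6 - 6*4) - 2)**2 = ((-6 - 24) - 2)**2 = (-30 - 2)**2 = (-32)**2 = 1024)
p(M(-2, 1))*(-1799) = 1024*(-1799) = -1842176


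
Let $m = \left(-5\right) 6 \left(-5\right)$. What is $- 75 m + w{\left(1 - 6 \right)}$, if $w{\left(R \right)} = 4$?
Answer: $-11246$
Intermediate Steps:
$m = 150$ ($m = \left(-30\right) \left(-5\right) = 150$)
$- 75 m + w{\left(1 - 6 \right)} = \left(-75\right) 150 + 4 = -11250 + 4 = -11246$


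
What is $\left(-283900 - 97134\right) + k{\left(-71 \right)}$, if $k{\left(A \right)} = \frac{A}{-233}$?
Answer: $- \frac{88780851}{233} \approx -3.8103 \cdot 10^{5}$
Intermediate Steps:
$k{\left(A \right)} = - \frac{A}{233}$ ($k{\left(A \right)} = A \left(- \frac{1}{233}\right) = - \frac{A}{233}$)
$\left(-283900 - 97134\right) + k{\left(-71 \right)} = \left(-283900 - 97134\right) - - \frac{71}{233} = -381034 + \frac{71}{233} = - \frac{88780851}{233}$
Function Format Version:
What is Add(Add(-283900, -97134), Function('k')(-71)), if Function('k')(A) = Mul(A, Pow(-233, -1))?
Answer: Rational(-88780851, 233) ≈ -3.8103e+5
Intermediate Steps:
Function('k')(A) = Mul(Rational(-1, 233), A) (Function('k')(A) = Mul(A, Rational(-1, 233)) = Mul(Rational(-1, 233), A))
Add(Add(-283900, -97134), Function('k')(-71)) = Add(Add(-283900, -97134), Mul(Rational(-1, 233), -71)) = Add(-381034, Rational(71, 233)) = Rational(-88780851, 233)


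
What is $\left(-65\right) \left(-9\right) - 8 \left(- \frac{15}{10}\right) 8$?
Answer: $681$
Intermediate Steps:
$\left(-65\right) \left(-9\right) - 8 \left(- \frac{15}{10}\right) 8 = 585 - 8 \left(\left(-15\right) \frac{1}{10}\right) 8 = 585 - 8 \left(- \frac{3}{2}\right) 8 = 585 - \left(-12\right) 8 = 585 - -96 = 585 + 96 = 681$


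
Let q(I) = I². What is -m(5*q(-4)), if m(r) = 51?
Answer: -51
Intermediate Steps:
-m(5*q(-4)) = -1*51 = -51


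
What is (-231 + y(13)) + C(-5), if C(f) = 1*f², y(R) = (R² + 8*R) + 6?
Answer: 73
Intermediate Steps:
y(R) = 6 + R² + 8*R
C(f) = f²
(-231 + y(13)) + C(-5) = (-231 + (6 + 13² + 8*13)) + (-5)² = (-231 + (6 + 169 + 104)) + 25 = (-231 + 279) + 25 = 48 + 25 = 73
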